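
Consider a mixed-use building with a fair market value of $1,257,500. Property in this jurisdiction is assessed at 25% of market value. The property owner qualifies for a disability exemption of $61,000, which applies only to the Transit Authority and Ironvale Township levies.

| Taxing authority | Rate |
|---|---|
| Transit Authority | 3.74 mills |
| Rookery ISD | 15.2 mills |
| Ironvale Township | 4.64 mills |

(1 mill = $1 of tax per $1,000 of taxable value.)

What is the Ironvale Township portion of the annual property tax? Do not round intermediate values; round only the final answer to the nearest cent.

$1,175.66

Assessed value = $1,257,500 × 0.25 = $314,375
Ironvale Township taxable value = $314,375 − $61,000 = $253,375
Ironvale Township levy = $253,375 × 0.00464 = $1,175.66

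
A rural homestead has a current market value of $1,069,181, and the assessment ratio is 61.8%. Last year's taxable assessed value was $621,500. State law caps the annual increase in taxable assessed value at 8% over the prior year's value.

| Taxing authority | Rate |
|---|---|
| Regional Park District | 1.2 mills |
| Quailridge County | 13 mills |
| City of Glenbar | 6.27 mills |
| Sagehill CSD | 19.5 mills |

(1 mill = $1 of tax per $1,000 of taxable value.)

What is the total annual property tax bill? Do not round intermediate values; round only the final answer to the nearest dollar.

$26,410

Uncapped assessed value = $1,069,181 × 0.618 = $660,753.858
Cap limit = $621,500 × 1.08 = $671,220
Taxable assessed value = min($660,753.858, $671,220) = $660,753.858 (cap does not bind)
Regional Park District: $660,753.858 × 0.0012 = $792.9046296
Quailridge County: $660,753.858 × 0.013 = $8,589.800154
City of Glenbar: $660,753.858 × 0.00627 = $4,142.92668966
Sagehill CSD: $660,753.858 × 0.0195 = $12,884.700231
Total = $26,410.33170426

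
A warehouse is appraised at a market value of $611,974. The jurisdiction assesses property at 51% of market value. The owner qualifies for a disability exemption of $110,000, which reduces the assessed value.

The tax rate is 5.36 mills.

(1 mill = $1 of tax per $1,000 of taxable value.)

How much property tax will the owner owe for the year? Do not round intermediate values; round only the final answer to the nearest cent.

$1,083.29

Assessed value = $611,974 × 0.51 = $312,106.74
Taxable value = $312,106.74 − $110,000 = $202,106.74
Tax = $202,106.74 × 0.00536 = $1,083.2921264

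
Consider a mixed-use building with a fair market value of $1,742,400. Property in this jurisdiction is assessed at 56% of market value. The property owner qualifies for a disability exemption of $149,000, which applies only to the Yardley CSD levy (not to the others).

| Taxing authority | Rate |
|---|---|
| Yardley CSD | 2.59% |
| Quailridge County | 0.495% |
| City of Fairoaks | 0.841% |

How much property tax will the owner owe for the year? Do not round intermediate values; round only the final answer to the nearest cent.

Assessed value = $1,742,400 × 0.56 = $975,744
Yardley CSD: ($975,744 − $149,000) × 0.0259 = $826,744 × 0.0259 = $21,412.6696
Quailridge County: $975,744 × 0.00495 = $4,829.9328
City of Fairoaks: $975,744 × 0.00841 = $8,206.00704
Total = $34,448.60944

$34,448.61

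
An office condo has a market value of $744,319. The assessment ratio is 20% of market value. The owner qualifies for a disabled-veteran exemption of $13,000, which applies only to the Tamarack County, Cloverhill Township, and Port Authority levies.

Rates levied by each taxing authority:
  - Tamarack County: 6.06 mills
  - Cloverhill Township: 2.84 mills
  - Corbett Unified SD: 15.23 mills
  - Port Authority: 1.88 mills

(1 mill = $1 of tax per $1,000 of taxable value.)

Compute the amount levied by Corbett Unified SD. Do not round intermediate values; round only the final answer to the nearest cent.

Assessed value = $744,319 × 0.2 = $148,863.8
Corbett Unified SD taxable value = $148,863.8 (exemption does not apply)
Corbett Unified SD levy = $148,863.8 × 0.01523 = $2,267.195674

$2,267.20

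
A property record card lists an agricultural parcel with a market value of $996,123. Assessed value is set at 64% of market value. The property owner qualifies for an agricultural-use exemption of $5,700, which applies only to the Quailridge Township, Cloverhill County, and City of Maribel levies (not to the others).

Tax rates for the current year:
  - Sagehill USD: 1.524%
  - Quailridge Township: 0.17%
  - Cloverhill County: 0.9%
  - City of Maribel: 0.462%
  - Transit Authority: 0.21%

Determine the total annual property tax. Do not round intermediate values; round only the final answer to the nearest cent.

Assessed value = $996,123 × 0.64 = $637,518.72
Sagehill USD: $637,518.72 × 0.01524 = $9,715.7852928
Quailridge Township: ($637,518.72 − $5,700) × 0.0017 = $631,818.72 × 0.0017 = $1,074.091824
Cloverhill County: ($637,518.72 − $5,700) × 0.009 = $631,818.72 × 0.009 = $5,686.36848
City of Maribel: ($637,518.72 − $5,700) × 0.00462 = $631,818.72 × 0.00462 = $2,919.0024864
Transit Authority: $637,518.72 × 0.0021 = $1,338.789312
Total = $20,734.0373952

$20,734.04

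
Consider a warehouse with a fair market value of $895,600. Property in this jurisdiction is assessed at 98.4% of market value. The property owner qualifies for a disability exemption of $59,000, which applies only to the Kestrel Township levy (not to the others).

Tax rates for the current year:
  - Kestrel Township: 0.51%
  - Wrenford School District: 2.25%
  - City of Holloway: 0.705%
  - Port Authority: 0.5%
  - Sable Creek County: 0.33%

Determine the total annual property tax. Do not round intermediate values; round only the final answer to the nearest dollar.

$37,550

Assessed value = $895,600 × 0.984 = $881,270.4
Kestrel Township: ($881,270.4 − $59,000) × 0.0051 = $822,270.4 × 0.0051 = $4,193.57904
Wrenford School District: $881,270.4 × 0.0225 = $19,828.584
City of Holloway: $881,270.4 × 0.00705 = $6,212.95632
Port Authority: $881,270.4 × 0.005 = $4,406.352
Sable Creek County: $881,270.4 × 0.0033 = $2,908.19232
Total = $37,549.66368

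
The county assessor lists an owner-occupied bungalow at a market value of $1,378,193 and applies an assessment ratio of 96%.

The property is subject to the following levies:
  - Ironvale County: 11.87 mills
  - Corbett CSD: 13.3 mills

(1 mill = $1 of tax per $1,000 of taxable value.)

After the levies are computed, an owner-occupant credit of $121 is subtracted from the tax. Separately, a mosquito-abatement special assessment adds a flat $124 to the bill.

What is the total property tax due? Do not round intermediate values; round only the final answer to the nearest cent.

Assessed value = $1,378,193 × 0.96 = $1,323,065.28
Ironvale County: $1,323,065.28 × 0.01187 = $15,704.7848736
Corbett CSD: $1,323,065.28 × 0.0133 = $17,596.768224
Levies subtotal = $33,301.5530976
After credit = $33,301.5530976 − $121 = $33,180.5530976
Total = $33,180.5530976 + $124 = $33,304.5530976

$33,304.55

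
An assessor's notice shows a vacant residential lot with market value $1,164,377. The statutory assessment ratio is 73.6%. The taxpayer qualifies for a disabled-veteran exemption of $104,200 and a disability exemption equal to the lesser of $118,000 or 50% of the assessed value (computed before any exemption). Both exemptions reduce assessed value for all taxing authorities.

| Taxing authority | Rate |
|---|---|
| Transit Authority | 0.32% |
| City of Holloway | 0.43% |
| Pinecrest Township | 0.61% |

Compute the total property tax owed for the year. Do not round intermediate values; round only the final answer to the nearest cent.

Assessed value = $1,164,377 × 0.736 = $856,981.472
Disability exemption = min($118,000, 50% × $856,981.472) = min($118,000, $428,490.736) = $118,000 (dollar cap binds)
Taxable value = $856,981.472 − $104,200 − $118,000 = $634,781.472
Transit Authority: $634,781.472 × 0.0032 = $2,031.3007104
City of Holloway: $634,781.472 × 0.0043 = $2,729.5603296
Pinecrest Township: $634,781.472 × 0.0061 = $3,872.1669792
Total = $8,633.0280192

$8,633.03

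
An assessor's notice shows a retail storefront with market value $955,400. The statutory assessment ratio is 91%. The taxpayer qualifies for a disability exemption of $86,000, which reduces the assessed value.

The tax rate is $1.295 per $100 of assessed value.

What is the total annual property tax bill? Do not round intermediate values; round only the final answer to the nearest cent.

$10,145.21

Assessed value = $955,400 × 0.91 = $869,414
Taxable value = $869,414 − $86,000 = $783,414
Tax = $783,414 × 0.01295 = $10,145.2113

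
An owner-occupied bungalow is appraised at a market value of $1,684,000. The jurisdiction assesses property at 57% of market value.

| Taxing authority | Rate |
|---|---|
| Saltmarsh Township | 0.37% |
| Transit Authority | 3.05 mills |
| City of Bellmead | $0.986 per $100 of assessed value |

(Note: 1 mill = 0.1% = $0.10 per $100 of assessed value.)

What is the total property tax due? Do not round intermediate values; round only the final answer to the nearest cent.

$15,943.61

Assessed value = $1,684,000 × 0.57 = $959,880
Saltmarsh Township: $959,880 × 0.0037 = $3,551.556
Transit Authority: $959,880 × 0.00305 = $2,927.634
City of Bellmead: $959,880 × 0.00986 = $9,464.4168
Total = $15,943.6068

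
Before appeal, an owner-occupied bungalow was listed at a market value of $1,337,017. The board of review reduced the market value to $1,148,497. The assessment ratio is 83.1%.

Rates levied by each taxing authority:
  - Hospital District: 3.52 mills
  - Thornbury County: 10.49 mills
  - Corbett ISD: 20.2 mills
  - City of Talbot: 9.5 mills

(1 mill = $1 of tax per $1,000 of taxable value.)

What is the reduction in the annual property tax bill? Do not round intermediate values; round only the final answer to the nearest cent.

$6,847.61

Old assessed value = $1,337,017 × 0.831 = $1,111,061.127
New assessed value = $1,148,497 × 0.831 = $954,401.007
Combined rate = 0.00352 + 0.01049 + 0.0202 + 0.0095 = 0.04371
Old tax = $1,111,061.127 × 0.04371 = $48,564.48186117
New tax = $954,401.007 × 0.04371 = $41,716.86801597
Reduction = $48,564.48186117 − $41,716.86801597 = $6,847.6138452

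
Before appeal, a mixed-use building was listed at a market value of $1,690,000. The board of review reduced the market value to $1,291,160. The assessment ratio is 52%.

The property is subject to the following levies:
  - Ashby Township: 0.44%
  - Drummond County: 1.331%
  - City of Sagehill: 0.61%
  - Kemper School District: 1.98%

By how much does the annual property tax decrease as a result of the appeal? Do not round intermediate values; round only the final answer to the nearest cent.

Old assessed value = $1,690,000 × 0.52 = $878,800
New assessed value = $1,291,160 × 0.52 = $671,403.2
Combined rate = 0.0044 + 0.01331 + 0.0061 + 0.0198 = 0.04361
Old tax = $878,800 × 0.04361 = $38,324.468
New tax = $671,403.2 × 0.04361 = $29,279.893552
Reduction = $38,324.468 − $29,279.893552 = $9,044.574448

$9,044.57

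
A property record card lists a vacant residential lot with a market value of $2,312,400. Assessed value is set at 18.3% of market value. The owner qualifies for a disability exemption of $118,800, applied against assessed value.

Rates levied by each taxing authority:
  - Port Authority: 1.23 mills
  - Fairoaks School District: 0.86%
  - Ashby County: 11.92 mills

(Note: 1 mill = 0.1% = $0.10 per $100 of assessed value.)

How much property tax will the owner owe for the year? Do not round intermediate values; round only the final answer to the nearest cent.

$6,620.03

Assessed value = $2,312,400 × 0.183 = $423,169.2
Taxable value = $423,169.2 − $118,800 = $304,369.2
Port Authority: $304,369.2 × 0.00123 = $374.374116
Fairoaks School District: $304,369.2 × 0.0086 = $2,617.57512
Ashby County: $304,369.2 × 0.01192 = $3,628.080864
Total = $6,620.0301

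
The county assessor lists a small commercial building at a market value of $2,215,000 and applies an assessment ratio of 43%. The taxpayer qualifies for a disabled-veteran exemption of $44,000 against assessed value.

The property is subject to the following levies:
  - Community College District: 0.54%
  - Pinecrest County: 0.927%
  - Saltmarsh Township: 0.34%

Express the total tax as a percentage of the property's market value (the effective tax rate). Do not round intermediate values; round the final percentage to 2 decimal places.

0.74%

Assessed value = $2,215,000 × 0.43 = $952,450
Taxable value = $952,450 − $44,000 = $908,450
Community College District: $908,450 × 0.0054 = $4,905.63
Pinecrest County: $908,450 × 0.00927 = $8,421.3315
Saltmarsh Township: $908,450 × 0.0034 = $3,088.73
Total tax = $16,415.6915
Effective rate = $16,415.6915 ÷ $2,215,000 = 0.74% of market value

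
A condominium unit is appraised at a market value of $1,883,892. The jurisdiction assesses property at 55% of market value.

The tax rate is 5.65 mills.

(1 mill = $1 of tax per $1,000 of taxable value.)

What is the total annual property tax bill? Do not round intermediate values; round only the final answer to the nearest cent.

$5,854.19

Assessed value = $1,883,892 × 0.55 = $1,036,140.6
Tax = $1,036,140.6 × 0.00565 = $5,854.19439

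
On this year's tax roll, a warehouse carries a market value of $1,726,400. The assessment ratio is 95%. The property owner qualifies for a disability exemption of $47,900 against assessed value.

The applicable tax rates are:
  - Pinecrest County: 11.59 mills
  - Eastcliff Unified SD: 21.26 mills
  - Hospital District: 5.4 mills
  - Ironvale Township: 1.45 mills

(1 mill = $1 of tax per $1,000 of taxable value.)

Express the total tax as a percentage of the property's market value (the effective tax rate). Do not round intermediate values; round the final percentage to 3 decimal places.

Assessed value = $1,726,400 × 0.95 = $1,640,080
Taxable value = $1,640,080 − $47,900 = $1,592,180
Pinecrest County: $1,592,180 × 0.01159 = $18,453.3662
Eastcliff Unified SD: $1,592,180 × 0.02126 = $33,849.7468
Hospital District: $1,592,180 × 0.0054 = $8,597.772
Ironvale Township: $1,592,180 × 0.00145 = $2,308.661
Total tax = $63,209.546
Effective rate = $63,209.546 ÷ $1,726,400 = 3.661% of market value

3.661%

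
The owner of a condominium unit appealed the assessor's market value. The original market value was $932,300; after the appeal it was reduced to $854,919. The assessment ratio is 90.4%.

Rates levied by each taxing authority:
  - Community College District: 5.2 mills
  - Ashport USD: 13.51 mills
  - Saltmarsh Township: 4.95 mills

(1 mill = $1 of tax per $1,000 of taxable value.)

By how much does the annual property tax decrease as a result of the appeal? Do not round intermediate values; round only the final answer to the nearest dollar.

Old assessed value = $932,300 × 0.904 = $842,799.2
New assessed value = $854,919 × 0.904 = $772,846.776
Combined rate = 0.0052 + 0.01351 + 0.00495 = 0.02366
Old tax = $842,799.2 × 0.02366 = $19,940.629072
New tax = $772,846.776 × 0.02366 = $18,285.55472016
Reduction = $19,940.629072 − $18,285.55472016 = $1,655.07435184

$1,655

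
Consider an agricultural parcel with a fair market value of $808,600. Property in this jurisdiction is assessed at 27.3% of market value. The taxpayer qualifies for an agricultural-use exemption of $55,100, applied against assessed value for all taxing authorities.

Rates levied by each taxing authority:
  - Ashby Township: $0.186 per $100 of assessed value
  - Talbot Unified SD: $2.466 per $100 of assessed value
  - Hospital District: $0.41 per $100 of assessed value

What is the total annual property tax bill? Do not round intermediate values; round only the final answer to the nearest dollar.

$5,072

Assessed value = $808,600 × 0.273 = $220,747.8
Taxable value = $220,747.8 − $55,100 = $165,647.8
Ashby Township: $165,647.8 × 0.00186 = $308.104908
Talbot Unified SD: $165,647.8 × 0.02466 = $4,084.874748
Hospital District: $165,647.8 × 0.0041 = $679.15598
Total = $308.104908 + $4,084.874748 + $679.15598 = $5,072.135636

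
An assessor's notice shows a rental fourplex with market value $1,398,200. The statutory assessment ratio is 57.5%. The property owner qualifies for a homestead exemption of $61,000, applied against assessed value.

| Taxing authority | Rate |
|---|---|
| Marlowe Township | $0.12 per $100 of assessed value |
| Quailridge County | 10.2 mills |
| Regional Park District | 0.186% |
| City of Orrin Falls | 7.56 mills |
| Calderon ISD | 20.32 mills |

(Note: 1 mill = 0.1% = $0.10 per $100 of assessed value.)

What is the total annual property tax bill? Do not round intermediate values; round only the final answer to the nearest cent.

$30,565.58

Assessed value = $1,398,200 × 0.575 = $803,965
Taxable value = $803,965 − $61,000 = $742,965
Marlowe Township: $742,965 × 0.0012 = $891.558
Quailridge County: $742,965 × 0.0102 = $7,578.243
Regional Park District: $742,965 × 0.00186 = $1,381.9149
City of Orrin Falls: $742,965 × 0.00756 = $5,616.8154
Calderon ISD: $742,965 × 0.02032 = $15,097.0488
Total = $30,565.5801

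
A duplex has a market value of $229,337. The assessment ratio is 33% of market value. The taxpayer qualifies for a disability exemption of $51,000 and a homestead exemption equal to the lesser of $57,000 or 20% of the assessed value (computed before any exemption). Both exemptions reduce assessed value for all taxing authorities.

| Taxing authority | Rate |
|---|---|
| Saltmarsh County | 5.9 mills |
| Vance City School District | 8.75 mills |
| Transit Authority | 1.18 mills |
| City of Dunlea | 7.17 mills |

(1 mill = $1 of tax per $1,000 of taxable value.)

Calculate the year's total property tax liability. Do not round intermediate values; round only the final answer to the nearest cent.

Assessed value = $229,337 × 0.33 = $75,681.21
Homestead exemption = min($57,000, 20% × $75,681.21) = min($57,000, $15,136.242) = $15,136.242 (percentage binds)
Taxable value = $75,681.21 − $51,000 − $15,136.242 = $9,544.968
Saltmarsh County: $9,544.968 × 0.0059 = $56.3153112
Vance City School District: $9,544.968 × 0.00875 = $83.51847
Transit Authority: $9,544.968 × 0.00118 = $11.26306224
City of Dunlea: $9,544.968 × 0.00717 = $68.43742056
Total = $219.534264

$219.53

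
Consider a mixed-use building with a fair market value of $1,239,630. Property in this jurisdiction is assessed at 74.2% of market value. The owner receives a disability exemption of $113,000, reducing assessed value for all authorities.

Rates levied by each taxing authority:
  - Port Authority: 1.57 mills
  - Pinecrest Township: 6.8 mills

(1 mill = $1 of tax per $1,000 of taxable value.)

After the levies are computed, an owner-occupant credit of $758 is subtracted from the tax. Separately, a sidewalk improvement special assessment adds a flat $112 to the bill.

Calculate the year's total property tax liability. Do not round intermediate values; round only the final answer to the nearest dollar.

Assessed value = $1,239,630 × 0.742 = $919,805.46
Taxable value = $919,805.46 − $113,000 = $806,805.46
Port Authority: $806,805.46 × 0.00157 = $1,266.6845722
Pinecrest Township: $806,805.46 × 0.0068 = $5,486.277128
Levies subtotal = $6,752.9617002
After credit = $6,752.9617002 − $758 = $5,994.9617002
Total = $5,994.9617002 + $112 = $6,106.9617002

$6,107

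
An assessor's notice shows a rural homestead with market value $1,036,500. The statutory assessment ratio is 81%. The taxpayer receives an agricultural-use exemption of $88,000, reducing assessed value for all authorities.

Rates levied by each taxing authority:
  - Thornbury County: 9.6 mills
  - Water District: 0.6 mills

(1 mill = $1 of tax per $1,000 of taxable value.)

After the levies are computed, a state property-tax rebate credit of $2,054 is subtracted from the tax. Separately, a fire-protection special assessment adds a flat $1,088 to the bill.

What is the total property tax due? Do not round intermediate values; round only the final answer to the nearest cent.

$6,699.96

Assessed value = $1,036,500 × 0.81 = $839,565
Taxable value = $839,565 − $88,000 = $751,565
Thornbury County: $751,565 × 0.0096 = $7,215.024
Water District: $751,565 × 0.0006 = $450.939
Levies subtotal = $7,665.963
After credit = $7,665.963 − $2,054 = $5,611.963
Total = $5,611.963 + $1,088 = $6,699.963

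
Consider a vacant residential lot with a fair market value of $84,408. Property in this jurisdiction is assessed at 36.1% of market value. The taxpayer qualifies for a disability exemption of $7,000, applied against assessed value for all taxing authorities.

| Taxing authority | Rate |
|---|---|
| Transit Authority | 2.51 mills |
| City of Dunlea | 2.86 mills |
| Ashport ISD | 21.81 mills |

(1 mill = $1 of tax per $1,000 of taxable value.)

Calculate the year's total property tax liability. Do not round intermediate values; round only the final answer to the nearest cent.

Assessed value = $84,408 × 0.361 = $30,471.288
Taxable value = $30,471.288 − $7,000 = $23,471.288
Transit Authority: $23,471.288 × 0.00251 = $58.91293288
City of Dunlea: $23,471.288 × 0.00286 = $67.12788368
Ashport ISD: $23,471.288 × 0.02181 = $511.90879128
Total = $58.91293288 + $67.12788368 + $511.90879128 = $637.94960784

$637.95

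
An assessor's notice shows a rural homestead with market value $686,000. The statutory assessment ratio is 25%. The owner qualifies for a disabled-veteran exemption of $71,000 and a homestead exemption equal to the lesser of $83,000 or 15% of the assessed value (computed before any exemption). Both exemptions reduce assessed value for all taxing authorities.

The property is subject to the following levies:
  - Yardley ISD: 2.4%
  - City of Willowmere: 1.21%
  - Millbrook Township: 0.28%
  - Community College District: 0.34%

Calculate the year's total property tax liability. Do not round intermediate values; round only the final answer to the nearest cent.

Assessed value = $686,000 × 0.25 = $171,500
Homestead exemption = min($83,000, 15% × $171,500) = min($83,000, $25,725) = $25,725 (percentage binds)
Taxable value = $171,500 − $71,000 − $25,725 = $74,775
Yardley ISD: $74,775 × 0.024 = $1,794.6
City of Willowmere: $74,775 × 0.0121 = $904.7775
Millbrook Township: $74,775 × 0.0028 = $209.37
Community College District: $74,775 × 0.0034 = $254.235
Total = $3,162.9825

$3,162.98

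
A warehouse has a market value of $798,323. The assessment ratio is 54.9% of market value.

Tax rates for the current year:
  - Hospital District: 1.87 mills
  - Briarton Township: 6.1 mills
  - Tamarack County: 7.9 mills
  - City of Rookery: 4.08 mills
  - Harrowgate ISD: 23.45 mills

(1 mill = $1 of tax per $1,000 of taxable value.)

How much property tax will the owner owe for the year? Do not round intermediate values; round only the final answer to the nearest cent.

Assessed value = $798,323 × 0.549 = $438,279.327
Hospital District: $438,279.327 × 0.00187 = $819.58234149
Briarton Township: $438,279.327 × 0.0061 = $2,673.5038947
Tamarack County: $438,279.327 × 0.0079 = $3,462.4066833
City of Rookery: $438,279.327 × 0.00408 = $1,788.17965416
Harrowgate ISD: $438,279.327 × 0.02345 = $10,277.65021815
Total = $819.58234149 + $2,673.5038947 + $3,462.4066833 + $1,788.17965416 + $10,277.65021815 = $19,021.3227918

$19,021.32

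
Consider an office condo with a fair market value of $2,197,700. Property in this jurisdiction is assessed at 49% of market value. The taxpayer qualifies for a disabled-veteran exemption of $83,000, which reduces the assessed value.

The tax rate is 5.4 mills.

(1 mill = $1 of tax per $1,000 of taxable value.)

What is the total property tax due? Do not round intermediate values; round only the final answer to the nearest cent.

$5,366.91

Assessed value = $2,197,700 × 0.49 = $1,076,873
Taxable value = $1,076,873 − $83,000 = $993,873
Tax = $993,873 × 0.0054 = $5,366.9142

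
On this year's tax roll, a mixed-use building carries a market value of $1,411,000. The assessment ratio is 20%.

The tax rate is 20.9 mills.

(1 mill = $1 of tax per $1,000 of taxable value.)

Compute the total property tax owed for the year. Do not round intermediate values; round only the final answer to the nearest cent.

Assessed value = $1,411,000 × 0.2 = $282,200
Tax = $282,200 × 0.0209 = $5,897.98

$5,897.98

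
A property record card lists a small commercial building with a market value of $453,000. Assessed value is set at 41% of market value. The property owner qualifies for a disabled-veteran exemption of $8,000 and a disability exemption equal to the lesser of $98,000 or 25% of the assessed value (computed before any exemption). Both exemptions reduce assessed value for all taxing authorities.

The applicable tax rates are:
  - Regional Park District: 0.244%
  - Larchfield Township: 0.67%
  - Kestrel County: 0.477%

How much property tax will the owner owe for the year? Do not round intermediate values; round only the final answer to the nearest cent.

$1,826.35

Assessed value = $453,000 × 0.41 = $185,730
Disability exemption = min($98,000, 25% × $185,730) = min($98,000, $46,432.5) = $46,432.5 (percentage binds)
Taxable value = $185,730 − $8,000 − $46,432.5 = $131,297.5
Regional Park District: $131,297.5 × 0.00244 = $320.3659
Larchfield Township: $131,297.5 × 0.0067 = $879.69325
Kestrel County: $131,297.5 × 0.00477 = $626.289075
Total = $1,826.348225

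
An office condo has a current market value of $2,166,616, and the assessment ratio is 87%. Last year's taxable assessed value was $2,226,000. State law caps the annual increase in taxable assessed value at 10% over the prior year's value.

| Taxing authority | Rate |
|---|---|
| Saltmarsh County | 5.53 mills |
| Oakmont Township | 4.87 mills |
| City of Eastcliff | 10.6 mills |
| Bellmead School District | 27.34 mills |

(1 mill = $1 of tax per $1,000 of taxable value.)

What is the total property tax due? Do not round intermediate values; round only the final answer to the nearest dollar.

Uncapped assessed value = $2,166,616 × 0.87 = $1,884,955.92
Cap limit = $2,226,000 × 1.1 = $2,448,600
Taxable assessed value = min($1,884,955.92, $2,448,600) = $1,884,955.92 (cap does not bind)
Saltmarsh County: $1,884,955.92 × 0.00553 = $10,423.8062376
Oakmont Township: $1,884,955.92 × 0.00487 = $9,179.7353304
City of Eastcliff: $1,884,955.92 × 0.0106 = $19,980.532752
Bellmead School District: $1,884,955.92 × 0.02734 = $51,534.6948528
Total = $91,118.7691728

$91,119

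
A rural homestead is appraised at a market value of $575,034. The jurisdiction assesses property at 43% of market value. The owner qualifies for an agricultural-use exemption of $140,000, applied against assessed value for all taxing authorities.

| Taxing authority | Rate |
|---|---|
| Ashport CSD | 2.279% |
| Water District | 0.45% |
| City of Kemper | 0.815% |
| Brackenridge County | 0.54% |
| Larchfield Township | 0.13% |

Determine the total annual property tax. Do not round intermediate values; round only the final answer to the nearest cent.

Assessed value = $575,034 × 0.43 = $247,264.62
Taxable value = $247,264.62 − $140,000 = $107,264.62
Ashport CSD: $107,264.62 × 0.02279 = $2,444.5606898
Water District: $107,264.62 × 0.0045 = $482.69079
City of Kemper: $107,264.62 × 0.00815 = $874.206653
Brackenridge County: $107,264.62 × 0.0054 = $579.228948
Larchfield Township: $107,264.62 × 0.0013 = $139.444006
Total = $2,444.5606898 + $482.69079 + $874.206653 + $579.228948 + $139.444006 = $4,520.1310868

$4,520.13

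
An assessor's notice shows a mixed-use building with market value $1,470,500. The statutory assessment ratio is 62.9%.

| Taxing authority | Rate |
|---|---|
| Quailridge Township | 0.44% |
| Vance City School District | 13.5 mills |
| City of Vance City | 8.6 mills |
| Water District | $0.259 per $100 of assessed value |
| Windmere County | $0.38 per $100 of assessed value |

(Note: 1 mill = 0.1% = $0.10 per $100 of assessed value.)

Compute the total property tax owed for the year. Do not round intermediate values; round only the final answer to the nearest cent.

$30,421.42

Assessed value = $1,470,500 × 0.629 = $924,944.5
Quailridge Township: $924,944.5 × 0.0044 = $4,069.7558
Vance City School District: $924,944.5 × 0.0135 = $12,486.75075
City of Vance City: $924,944.5 × 0.0086 = $7,954.5227
Water District: $924,944.5 × 0.00259 = $2,395.606255
Windmere County: $924,944.5 × 0.0038 = $3,514.7891
Total = $30,421.424605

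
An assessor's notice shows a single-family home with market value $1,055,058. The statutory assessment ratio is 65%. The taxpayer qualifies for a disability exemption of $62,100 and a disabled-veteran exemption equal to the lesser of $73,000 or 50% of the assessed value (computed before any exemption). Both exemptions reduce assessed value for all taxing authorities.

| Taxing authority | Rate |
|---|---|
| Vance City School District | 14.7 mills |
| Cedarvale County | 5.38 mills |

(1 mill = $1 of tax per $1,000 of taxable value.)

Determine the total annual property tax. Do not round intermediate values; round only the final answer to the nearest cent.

Assessed value = $1,055,058 × 0.65 = $685,787.7
Disabled-veteran exemption = min($73,000, 50% × $685,787.7) = min($73,000, $342,893.85) = $73,000 (dollar cap binds)
Taxable value = $685,787.7 − $62,100 − $73,000 = $550,687.7
Vance City School District: $550,687.7 × 0.0147 = $8,095.10919
Cedarvale County: $550,687.7 × 0.00538 = $2,962.699826
Total = $11,057.809016

$11,057.81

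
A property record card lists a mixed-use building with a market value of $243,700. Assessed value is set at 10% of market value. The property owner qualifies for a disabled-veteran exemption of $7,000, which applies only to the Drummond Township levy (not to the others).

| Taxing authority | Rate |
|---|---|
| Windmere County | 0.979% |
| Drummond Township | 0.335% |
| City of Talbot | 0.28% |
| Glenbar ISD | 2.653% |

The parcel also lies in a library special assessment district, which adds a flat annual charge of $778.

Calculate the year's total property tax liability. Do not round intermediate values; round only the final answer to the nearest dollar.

Assessed value = $243,700 × 0.1 = $24,370
Windmere County: $24,370 × 0.00979 = $238.5823
Drummond Township: ($24,370 − $7,000) × 0.00335 = $17,370 × 0.00335 = $58.1895
City of Talbot: $24,370 × 0.0028 = $68.236
Glenbar ISD: $24,370 × 0.02653 = $646.5361
Levies subtotal = $1,011.5439
Total = $1,011.5439 + $778 = $1,789.5439

$1,790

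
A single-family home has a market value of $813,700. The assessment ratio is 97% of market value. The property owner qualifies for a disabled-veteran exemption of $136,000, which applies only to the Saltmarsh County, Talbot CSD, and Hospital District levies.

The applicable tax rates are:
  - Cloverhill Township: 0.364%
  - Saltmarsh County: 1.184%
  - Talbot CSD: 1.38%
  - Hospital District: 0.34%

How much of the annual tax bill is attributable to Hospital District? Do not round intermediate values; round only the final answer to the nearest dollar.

$2,221

Assessed value = $813,700 × 0.97 = $789,289
Hospital District taxable value = $789,289 − $136,000 = $653,289
Hospital District levy = $653,289 × 0.0034 = $2,221.1826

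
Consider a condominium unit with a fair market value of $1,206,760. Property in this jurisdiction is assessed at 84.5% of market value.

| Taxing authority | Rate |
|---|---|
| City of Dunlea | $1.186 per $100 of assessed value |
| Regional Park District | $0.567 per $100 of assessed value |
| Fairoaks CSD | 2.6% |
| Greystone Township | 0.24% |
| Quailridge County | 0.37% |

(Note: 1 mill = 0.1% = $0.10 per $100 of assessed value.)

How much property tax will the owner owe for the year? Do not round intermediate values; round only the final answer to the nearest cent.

Assessed value = $1,206,760 × 0.845 = $1,019,712.2
City of Dunlea: $1,019,712.2 × 0.01186 = $12,093.786692
Regional Park District: $1,019,712.2 × 0.00567 = $5,781.768174
Fairoaks CSD: $1,019,712.2 × 0.026 = $26,512.5172
Greystone Township: $1,019,712.2 × 0.0024 = $2,447.30928
Quailridge County: $1,019,712.2 × 0.0037 = $3,772.93514
Total = $50,608.316486

$50,608.32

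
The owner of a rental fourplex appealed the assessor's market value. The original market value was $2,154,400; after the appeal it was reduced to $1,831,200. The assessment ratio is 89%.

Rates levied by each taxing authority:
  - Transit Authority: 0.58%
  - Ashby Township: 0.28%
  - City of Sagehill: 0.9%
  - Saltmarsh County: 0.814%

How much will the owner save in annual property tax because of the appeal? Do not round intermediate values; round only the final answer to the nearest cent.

Old assessed value = $2,154,400 × 0.89 = $1,917,416
New assessed value = $1,831,200 × 0.89 = $1,629,768
Combined rate = 0.0058 + 0.0028 + 0.009 + 0.00814 = 0.02574
Old tax = $1,917,416 × 0.02574 = $49,354.28784
New tax = $1,629,768 × 0.02574 = $41,950.22832
Reduction = $49,354.28784 − $41,950.22832 = $7,404.05952

$7,404.06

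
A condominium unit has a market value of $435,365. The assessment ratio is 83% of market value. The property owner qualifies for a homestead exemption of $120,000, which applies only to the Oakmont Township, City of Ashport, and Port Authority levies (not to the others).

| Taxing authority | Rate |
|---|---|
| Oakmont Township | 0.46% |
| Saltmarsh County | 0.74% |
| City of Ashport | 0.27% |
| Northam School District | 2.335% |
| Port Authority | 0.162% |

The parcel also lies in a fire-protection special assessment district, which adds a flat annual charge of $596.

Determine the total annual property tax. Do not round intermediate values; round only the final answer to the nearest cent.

$13,860.47

Assessed value = $435,365 × 0.83 = $361,352.95
Oakmont Township: ($361,352.95 − $120,000) × 0.0046 = $241,352.95 × 0.0046 = $1,110.22357
Saltmarsh County: $361,352.95 × 0.0074 = $2,674.01183
City of Ashport: ($361,352.95 − $120,000) × 0.0027 = $241,352.95 × 0.0027 = $651.652965
Northam School District: $361,352.95 × 0.02335 = $8,437.5913825
Port Authority: ($361,352.95 − $120,000) × 0.00162 = $241,352.95 × 0.00162 = $390.991779
Levies subtotal = $13,264.4715265
Total = $13,264.4715265 + $596 = $13,860.4715265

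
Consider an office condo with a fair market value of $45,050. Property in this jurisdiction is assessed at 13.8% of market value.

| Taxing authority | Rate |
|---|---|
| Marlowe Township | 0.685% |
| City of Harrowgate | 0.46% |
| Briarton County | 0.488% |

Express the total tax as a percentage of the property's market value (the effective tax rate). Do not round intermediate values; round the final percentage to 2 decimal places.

0.23%

Assessed value = $45,050 × 0.138 = $6,216.9
Marlowe Township: $6,216.9 × 0.00685 = $42.585765
City of Harrowgate: $6,216.9 × 0.0046 = $28.59774
Briarton County: $6,216.9 × 0.00488 = $30.338472
Total tax = $101.521977
Effective rate = $101.521977 ÷ $45,050 = 0.23% of market value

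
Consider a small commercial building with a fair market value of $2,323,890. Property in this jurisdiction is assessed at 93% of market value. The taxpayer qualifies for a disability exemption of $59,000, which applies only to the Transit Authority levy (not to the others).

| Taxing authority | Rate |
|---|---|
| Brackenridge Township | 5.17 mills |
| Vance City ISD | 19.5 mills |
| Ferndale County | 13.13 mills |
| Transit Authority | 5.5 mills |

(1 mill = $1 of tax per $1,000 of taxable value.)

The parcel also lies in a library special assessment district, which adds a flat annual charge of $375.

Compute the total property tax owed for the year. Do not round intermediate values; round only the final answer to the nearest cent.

Assessed value = $2,323,890 × 0.93 = $2,161,217.7
Brackenridge Township: $2,161,217.7 × 0.00517 = $11,173.495509
Vance City ISD: $2,161,217.7 × 0.0195 = $42,143.74515
Ferndale County: $2,161,217.7 × 0.01313 = $28,376.788401
Transit Authority: ($2,161,217.7 − $59,000) × 0.0055 = $2,102,217.7 × 0.0055 = $11,562.19735
Levies subtotal = $93,256.22641
Total = $93,256.22641 + $375 = $93,631.22641

$93,631.23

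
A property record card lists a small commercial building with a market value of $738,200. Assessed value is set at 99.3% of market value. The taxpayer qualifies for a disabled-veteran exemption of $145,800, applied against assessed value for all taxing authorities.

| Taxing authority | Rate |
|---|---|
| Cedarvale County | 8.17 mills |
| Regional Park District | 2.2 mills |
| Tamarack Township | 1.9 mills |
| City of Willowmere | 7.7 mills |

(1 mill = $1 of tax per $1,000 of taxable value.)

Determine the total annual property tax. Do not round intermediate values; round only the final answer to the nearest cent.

$11,727.04

Assessed value = $738,200 × 0.993 = $733,032.6
Taxable value = $733,032.6 − $145,800 = $587,232.6
Cedarvale County: $587,232.6 × 0.00817 = $4,797.690342
Regional Park District: $587,232.6 × 0.0022 = $1,291.91172
Tamarack Township: $587,232.6 × 0.0019 = $1,115.74194
City of Willowmere: $587,232.6 × 0.0077 = $4,521.69102
Total = $4,797.690342 + $1,291.91172 + $1,115.74194 + $4,521.69102 = $11,727.035022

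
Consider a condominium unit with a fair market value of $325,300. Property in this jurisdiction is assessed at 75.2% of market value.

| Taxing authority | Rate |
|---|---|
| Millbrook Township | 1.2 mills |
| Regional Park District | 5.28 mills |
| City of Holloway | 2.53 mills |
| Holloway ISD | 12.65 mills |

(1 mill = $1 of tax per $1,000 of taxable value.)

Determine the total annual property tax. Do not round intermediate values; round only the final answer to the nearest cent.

$5,298.59

Assessed value = $325,300 × 0.752 = $244,625.6
Millbrook Township: $244,625.6 × 0.0012 = $293.55072
Regional Park District: $244,625.6 × 0.00528 = $1,291.623168
City of Holloway: $244,625.6 × 0.00253 = $618.902768
Holloway ISD: $244,625.6 × 0.01265 = $3,094.51384
Total = $293.55072 + $1,291.623168 + $618.902768 + $3,094.51384 = $5,298.590496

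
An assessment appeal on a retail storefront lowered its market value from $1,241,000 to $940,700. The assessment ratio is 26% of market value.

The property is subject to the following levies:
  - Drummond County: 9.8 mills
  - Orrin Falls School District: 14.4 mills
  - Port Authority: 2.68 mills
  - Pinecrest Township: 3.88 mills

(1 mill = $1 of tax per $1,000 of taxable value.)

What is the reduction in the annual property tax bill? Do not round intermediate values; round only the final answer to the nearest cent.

Old assessed value = $1,241,000 × 0.26 = $322,660
New assessed value = $940,700 × 0.26 = $244,582
Combined rate = 0.0098 + 0.0144 + 0.00268 + 0.00388 = 0.03076
Old tax = $322,660 × 0.03076 = $9,925.0216
New tax = $244,582 × 0.03076 = $7,523.34232
Reduction = $9,925.0216 − $7,523.34232 = $2,401.67928

$2,401.68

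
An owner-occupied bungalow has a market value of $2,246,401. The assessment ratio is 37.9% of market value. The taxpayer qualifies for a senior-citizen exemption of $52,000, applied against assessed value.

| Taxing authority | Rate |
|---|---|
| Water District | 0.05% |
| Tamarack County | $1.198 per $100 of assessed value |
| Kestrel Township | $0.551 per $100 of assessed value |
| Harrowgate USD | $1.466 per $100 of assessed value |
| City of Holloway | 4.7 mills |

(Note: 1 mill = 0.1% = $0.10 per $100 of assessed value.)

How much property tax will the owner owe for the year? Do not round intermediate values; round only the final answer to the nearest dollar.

Assessed value = $2,246,401 × 0.379 = $851,385.979
Taxable value = $851,385.979 − $52,000 = $799,385.979
Water District: $799,385.979 × 0.0005 = $399.6929895
Tamarack County: $799,385.979 × 0.01198 = $9,576.64402842
Kestrel Township: $799,385.979 × 0.00551 = $4,404.61674429
Harrowgate USD: $799,385.979 × 0.01466 = $11,718.99845214
City of Holloway: $799,385.979 × 0.0047 = $3,757.1141013
Total = $29,857.06631565

$29,857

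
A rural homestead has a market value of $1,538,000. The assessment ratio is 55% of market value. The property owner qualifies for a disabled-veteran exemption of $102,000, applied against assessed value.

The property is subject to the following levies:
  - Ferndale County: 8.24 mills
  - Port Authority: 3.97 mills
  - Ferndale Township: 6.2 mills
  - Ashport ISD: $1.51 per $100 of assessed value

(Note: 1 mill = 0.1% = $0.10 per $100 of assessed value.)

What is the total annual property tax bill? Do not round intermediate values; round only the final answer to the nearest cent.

Assessed value = $1,538,000 × 0.55 = $845,900
Taxable value = $845,900 − $102,000 = $743,900
Ferndale County: $743,900 × 0.00824 = $6,129.736
Port Authority: $743,900 × 0.00397 = $2,953.283
Ferndale Township: $743,900 × 0.0062 = $4,612.18
Ashport ISD: $743,900 × 0.0151 = $11,232.89
Total = $24,928.089

$24,928.09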